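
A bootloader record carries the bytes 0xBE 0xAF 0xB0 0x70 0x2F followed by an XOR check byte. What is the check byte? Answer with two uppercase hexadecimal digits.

XOR the bytes together:
  start with 0xBE
  0xBE ⊕ 0xAF = 0x11
  0x11 ⊕ 0xB0 = 0xA1
  0xA1 ⊕ 0x70 = 0xD1
  0xD1 ⊕ 0x2F = 0xFE

FE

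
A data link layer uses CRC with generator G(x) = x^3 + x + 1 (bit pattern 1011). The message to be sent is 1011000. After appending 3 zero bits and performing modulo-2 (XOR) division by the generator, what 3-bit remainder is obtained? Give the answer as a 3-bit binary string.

Append 3 zeros: 1011000000. Divide by 1011 (XOR where the leading bit is 1):
  pos 0: 1011 XOR 1011 = 0000
Remainder (last 3 bits) = 000. This is the CRC / FCS.

000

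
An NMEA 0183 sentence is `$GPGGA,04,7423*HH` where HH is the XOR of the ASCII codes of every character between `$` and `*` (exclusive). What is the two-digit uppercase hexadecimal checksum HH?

50

XOR the ASCII codes of the payload characters:
  'G' = 0x47 → acc = 0x47
  'P' = 0x50 → acc = 0x17
  'G' = 0x47 → acc = 0x50
  'G' = 0x47 → acc = 0x17
  'A' = 0x41 → acc = 0x56
  ',' = 0x2C → acc = 0x7A
  '0' = 0x30 → acc = 0x4A
  '4' = 0x34 → acc = 0x7E
  ',' = 0x2C → acc = 0x52
  '7' = 0x37 → acc = 0x65
  '4' = 0x34 → acc = 0x51
  '2' = 0x32 → acc = 0x63
  '3' = 0x33 → acc = 0x50
Checksum = 0x50.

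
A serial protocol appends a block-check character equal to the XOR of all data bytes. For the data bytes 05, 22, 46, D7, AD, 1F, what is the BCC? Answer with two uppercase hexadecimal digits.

XOR the bytes together:
  start with 0x05
  0x05 ⊕ 0x22 = 0x27
  0x27 ⊕ 0x46 = 0x61
  0x61 ⊕ 0xD7 = 0xB6
  0xB6 ⊕ 0xAD = 0x1B
  0x1B ⊕ 0x1F = 0x04

04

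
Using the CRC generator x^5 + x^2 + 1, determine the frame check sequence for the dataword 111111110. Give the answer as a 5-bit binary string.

Append 5 zeros: 11111111000000. Divide by 100101 (XOR where the leading bit is 1):
  pos 0: 111111 XOR 100101 = 011010
  pos 1: 110101 XOR 100101 = 010000
  pos 2: 100001 XOR 100101 = 000100
  pos 5: 100000 XOR 100101 = 000101
  pos 8: 101000 XOR 100101 = 001101
Remainder (last 5 bits) = 01101. This is the CRC / FCS.

01101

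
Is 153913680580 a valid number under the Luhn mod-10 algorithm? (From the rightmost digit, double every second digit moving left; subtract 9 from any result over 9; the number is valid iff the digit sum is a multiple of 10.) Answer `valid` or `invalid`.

From the right, keep odd positions and double even positions (subtract 9 from any doubled value over 9):
  doubled (positions 2,4,...): 7 0 3 2 6 2 → sum 20
  kept (positions 1,3,...): 0 5 8 3 9 5 → sum 30
Total = 50.
50 mod 10 = 0, so the number is valid.

valid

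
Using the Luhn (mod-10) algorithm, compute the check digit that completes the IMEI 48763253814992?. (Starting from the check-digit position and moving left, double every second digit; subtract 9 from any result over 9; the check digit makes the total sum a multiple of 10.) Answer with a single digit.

Partial digits right→left: 2 9 9 4 1 8 3 5 2 3 6 7 8 4
Double every second digit counting from the check-digit position (so the 1st, 3rd, 5th, ... of the partial from the right).
  doubled (with −9 where >9): 4 9 2 6 4 3 7 → sum 35
  kept as-is: 9 4 8 5 3 7 4 → sum 40
Total = 35 + 40 = 75.
Check digit = (10 − (75 mod 10)) mod 10 = 5.

5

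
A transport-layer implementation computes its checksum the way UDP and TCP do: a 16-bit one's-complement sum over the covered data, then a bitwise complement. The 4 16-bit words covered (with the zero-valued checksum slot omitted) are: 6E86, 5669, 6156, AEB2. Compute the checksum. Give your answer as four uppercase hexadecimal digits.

One's-complement addition (fold any carry out of bit 15 back into bit 0):
  0x6E86 + 0x5669 = 0x0C4EF
  0xC4EF + 0x6156 = 0x12645 → wrap carry → 0x2646
  0x2646 + 0xAEB2 = 0x0D4F8
One's-complement sum = 0xD4F8.
Checksum = ~0xD4F8 & 0xFFFF = 0x2B07.

2B07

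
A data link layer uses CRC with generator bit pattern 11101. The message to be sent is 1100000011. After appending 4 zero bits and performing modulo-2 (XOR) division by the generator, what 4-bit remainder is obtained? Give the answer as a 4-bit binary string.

Append 4 zeros: 11000000110000. Divide by 11101 (XOR where the leading bit is 1):
  pos 0: 11000 XOR 11101 = 00101
  pos 2: 10100 XOR 11101 = 01001
  pos 3: 10010 XOR 11101 = 01111
  pos 4: 11111 XOR 11101 = 00010
  pos 7: 10100 XOR 11101 = 01001
  pos 8: 10010 XOR 11101 = 01111
  pos 9: 11110 XOR 11101 = 00011
Remainder (last 4 bits) = 0011. This is the CRC / FCS.

0011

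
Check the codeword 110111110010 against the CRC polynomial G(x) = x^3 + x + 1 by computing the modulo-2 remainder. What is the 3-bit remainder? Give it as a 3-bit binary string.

Modulo-2 division of 110111110010 by 1011:
  pos 0: 1101 XOR 1011 = 0110
  pos 1: 1101 XOR 1011 = 0110
  pos 2: 1101 XOR 1011 = 0110
  pos 3: 1101 XOR 1011 = 0110
  pos 4: 1101 XOR 1011 = 0110
  pos 5: 1100 XOR 1011 = 0111
  pos 6: 1110 XOR 1011 = 0101
  pos 7: 1011 XOR 1011 = 0000
Remainder = 000 (zero — the frame passes the CRC check).

000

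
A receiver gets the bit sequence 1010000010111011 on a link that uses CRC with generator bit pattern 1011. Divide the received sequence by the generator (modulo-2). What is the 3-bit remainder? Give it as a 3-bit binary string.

Modulo-2 division of 1010000010111011 by 1011:
  pos 0: 1010 XOR 1011 = 0001
  pos 3: 1000 XOR 1011 = 0011
  pos 5: 1101 XOR 1011 = 0110
  pos 6: 1100 XOR 1011 = 0111
  pos 7: 1111 XOR 1011 = 0100
  pos 8: 1001 XOR 1011 = 0010
  pos 10: 1010 XOR 1011 = 0001
Remainder = 111 (nonzero — an error is detected).

111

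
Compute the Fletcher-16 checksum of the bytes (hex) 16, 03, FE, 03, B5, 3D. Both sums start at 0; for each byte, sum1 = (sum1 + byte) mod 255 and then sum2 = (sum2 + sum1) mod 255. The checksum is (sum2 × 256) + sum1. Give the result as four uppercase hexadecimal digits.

Running sums (mod 255):
  after byte 0 (16): sum1=22, sum2=22
  after byte 1 (03): sum1=25, sum2=47
  after byte 2 (FE): sum1=24, sum2=71
  after byte 3 (03): sum1=27, sum2=98
  after byte 4 (B5): sum1=208, sum2=51
  after byte 5 (3D): sum1=14, sum2=65
Checksum = sum2·256 + sum1 = 65·256 + 14 = 16654 = 0x410E.

410E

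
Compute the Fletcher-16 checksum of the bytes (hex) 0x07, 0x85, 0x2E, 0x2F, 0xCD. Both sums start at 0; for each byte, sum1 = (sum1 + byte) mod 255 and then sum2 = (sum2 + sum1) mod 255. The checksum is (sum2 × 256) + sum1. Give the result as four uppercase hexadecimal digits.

EFB7

Running sums (mod 255):
  after byte 0 (0x07): sum1=7, sum2=7
  after byte 1 (0x85): sum1=140, sum2=147
  after byte 2 (0x2E): sum1=186, sum2=78
  after byte 3 (0x2F): sum1=233, sum2=56
  after byte 4 (0xCD): sum1=183, sum2=239
Checksum = sum2·256 + sum1 = 239·256 + 183 = 61367 = 0xEFB7.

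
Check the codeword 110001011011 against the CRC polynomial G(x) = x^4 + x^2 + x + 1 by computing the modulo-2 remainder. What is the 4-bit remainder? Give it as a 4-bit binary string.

1000

Modulo-2 division of 110001011011 by 10111:
  pos 0: 11000 XOR 10111 = 01111
  pos 1: 11111 XOR 10111 = 01000
  pos 2: 10000 XOR 10111 = 00111
  pos 4: 11111 XOR 10111 = 01000
  pos 5: 10000 XOR 10111 = 00111
  pos 7: 11111 XOR 10111 = 01000
Remainder = 1000 (nonzero — an error is detected).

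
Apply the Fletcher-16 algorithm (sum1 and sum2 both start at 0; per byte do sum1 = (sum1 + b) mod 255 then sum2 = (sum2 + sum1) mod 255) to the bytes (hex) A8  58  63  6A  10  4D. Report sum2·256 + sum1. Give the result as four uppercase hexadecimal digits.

E72C

Running sums (mod 255):
  after byte 0 (A8): sum1=168, sum2=168
  after byte 1 (58): sum1=1, sum2=169
  after byte 2 (63): sum1=100, sum2=14
  after byte 3 (6A): sum1=206, sum2=220
  after byte 4 (10): sum1=222, sum2=187
  after byte 5 (4D): sum1=44, sum2=231
Checksum = sum2·256 + sum1 = 231·256 + 44 = 59180 = 0xE72C.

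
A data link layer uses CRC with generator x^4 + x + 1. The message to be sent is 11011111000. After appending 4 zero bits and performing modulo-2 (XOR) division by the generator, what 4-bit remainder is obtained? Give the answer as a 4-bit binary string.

1001

Append 4 zeros: 110111110000000. Divide by 10011 (XOR where the leading bit is 1):
  pos 0: 11011 XOR 10011 = 01000
  pos 1: 10001 XOR 10011 = 00010
  pos 4: 10110 XOR 10011 = 00101
  pos 6: 10100 XOR 10011 = 00111
  pos 8: 11100 XOR 10011 = 01111
  pos 9: 11110 XOR 10011 = 01101
  pos 10: 11010 XOR 10011 = 01001
Remainder (last 4 bits) = 1001. This is the CRC / FCS.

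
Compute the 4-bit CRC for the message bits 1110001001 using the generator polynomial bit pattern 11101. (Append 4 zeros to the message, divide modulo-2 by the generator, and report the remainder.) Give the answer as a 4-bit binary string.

Append 4 zeros: 11100010010000. Divide by 11101 (XOR where the leading bit is 1):
  pos 0: 11100 XOR 11101 = 00001
  pos 4: 10100 XOR 11101 = 01001
  pos 5: 10011 XOR 11101 = 01110
  pos 6: 11100 XOR 11101 = 00001
Remainder (last 4 bits) = 1000. This is the CRC / FCS.

1000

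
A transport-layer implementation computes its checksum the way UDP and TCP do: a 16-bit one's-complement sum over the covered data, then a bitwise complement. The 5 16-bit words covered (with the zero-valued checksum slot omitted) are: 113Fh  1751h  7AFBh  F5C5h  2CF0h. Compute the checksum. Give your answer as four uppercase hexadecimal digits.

39BE

One's-complement addition (fold any carry out of bit 15 back into bit 0):
  0x113F + 0x1751 = 0x02890
  0x2890 + 0x7AFB = 0x0A38B
  0xA38B + 0xF5C5 = 0x19950 → wrap carry → 0x9951
  0x9951 + 0x2CF0 = 0x0C641
One's-complement sum = 0xC641.
Checksum = ~0xC641 & 0xFFFF = 0x39BE.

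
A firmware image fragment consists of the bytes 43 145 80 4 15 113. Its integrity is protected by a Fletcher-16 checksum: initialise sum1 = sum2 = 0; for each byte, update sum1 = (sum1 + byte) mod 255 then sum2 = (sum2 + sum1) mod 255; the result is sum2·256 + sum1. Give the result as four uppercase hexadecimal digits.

B791

Running sums (mod 255):
  after byte 0 (43): sum1=43, sum2=43
  after byte 1 (145): sum1=188, sum2=231
  after byte 2 (80): sum1=13, sum2=244
  after byte 3 (4): sum1=17, sum2=6
  after byte 4 (15): sum1=32, sum2=38
  after byte 5 (113): sum1=145, sum2=183
Checksum = sum2·256 + sum1 = 183·256 + 145 = 46993 = 0xB791.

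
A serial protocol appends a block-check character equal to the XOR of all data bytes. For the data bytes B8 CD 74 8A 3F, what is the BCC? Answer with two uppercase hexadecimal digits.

B4

XOR the bytes together:
  start with 0xB8
  0xB8 ⊕ 0xCD = 0x75
  0x75 ⊕ 0x74 = 0x01
  0x01 ⊕ 0x8A = 0x8B
  0x8B ⊕ 0x3F = 0xB4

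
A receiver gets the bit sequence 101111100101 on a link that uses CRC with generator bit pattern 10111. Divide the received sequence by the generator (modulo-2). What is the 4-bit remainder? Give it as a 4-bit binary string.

0000

Modulo-2 division of 101111100101 by 10111:
  pos 0: 10111 XOR 10111 = 00000
  pos 5: 11001 XOR 10111 = 01110
  pos 6: 11100 XOR 10111 = 01011
  pos 7: 10111 XOR 10111 = 00000
Remainder = 0000 (zero — the frame passes the CRC check).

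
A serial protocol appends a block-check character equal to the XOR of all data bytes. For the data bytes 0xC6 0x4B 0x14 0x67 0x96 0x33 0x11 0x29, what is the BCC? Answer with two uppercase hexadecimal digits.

63

XOR the bytes together:
  start with 0xC6
  0xC6 ⊕ 0x4B = 0x8D
  0x8D ⊕ 0x14 = 0x99
  0x99 ⊕ 0x67 = 0xFE
  0xFE ⊕ 0x96 = 0x68
  0x68 ⊕ 0x33 = 0x5B
  0x5B ⊕ 0x11 = 0x4A
  0x4A ⊕ 0x29 = 0x63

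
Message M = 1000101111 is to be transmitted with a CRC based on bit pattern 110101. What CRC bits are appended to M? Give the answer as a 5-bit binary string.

01010

Append 5 zeros: 100010111100000. Divide by 110101 (XOR where the leading bit is 1):
  pos 0: 100010 XOR 110101 = 010111
  pos 1: 101111 XOR 110101 = 011010
  pos 2: 110101 XOR 110101 = 000000
  pos 8: 110000 XOR 110101 = 000101
Remainder (last 5 bits) = 01010. This is the CRC / FCS.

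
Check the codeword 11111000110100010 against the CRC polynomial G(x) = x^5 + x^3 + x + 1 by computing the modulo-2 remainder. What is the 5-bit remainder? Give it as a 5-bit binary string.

Modulo-2 division of 11111000110100010 by 101011:
  pos 0: 111110 XOR 101011 = 010101
  pos 1: 101010 XOR 101011 = 000001
  pos 6: 101101 XOR 101011 = 000110
  pos 9: 110000 XOR 101011 = 011011
  pos 10: 110111 XOR 101011 = 011100
  pos 11: 111000 XOR 101011 = 010011
Remainder = 10011 (nonzero — an error is detected).

10011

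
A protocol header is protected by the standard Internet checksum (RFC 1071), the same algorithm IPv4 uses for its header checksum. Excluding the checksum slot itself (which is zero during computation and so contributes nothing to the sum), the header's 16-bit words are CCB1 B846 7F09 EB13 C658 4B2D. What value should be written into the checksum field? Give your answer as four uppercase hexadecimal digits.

One's-complement addition (fold any carry out of bit 15 back into bit 0):
  0xCCB1 + 0xB846 = 0x184F7 → wrap carry → 0x84F8
  0x84F8 + 0x7F09 = 0x10401 → wrap carry → 0x0402
  0x0402 + 0xEB13 = 0x0EF15
  0xEF15 + 0xC658 = 0x1B56D → wrap carry → 0xB56E
  0xB56E + 0x4B2D = 0x1009B → wrap carry → 0x009C
One's-complement sum = 0x009C.
Checksum = ~0x009C & 0xFFFF = 0xFF63.

FF63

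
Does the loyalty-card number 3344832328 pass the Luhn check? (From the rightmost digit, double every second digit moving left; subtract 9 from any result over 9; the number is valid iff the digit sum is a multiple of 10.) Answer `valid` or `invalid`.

valid

From the right, keep odd positions and double even positions (subtract 9 from any doubled value over 9):
  doubled (positions 2,4,...): 4 4 7 8 6 → sum 29
  kept (positions 1,3,...): 8 3 3 4 3 → sum 21
Total = 50.
50 mod 10 = 0, so the number is valid.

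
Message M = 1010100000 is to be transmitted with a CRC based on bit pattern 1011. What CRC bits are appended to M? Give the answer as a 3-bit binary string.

Append 3 zeros: 1010100000000. Divide by 1011 (XOR where the leading bit is 1):
  pos 0: 1010 XOR 1011 = 0001
  pos 3: 1100 XOR 1011 = 0111
  pos 4: 1110 XOR 1011 = 0101
  pos 5: 1010 XOR 1011 = 0001
  pos 8: 1000 XOR 1011 = 0011
Remainder (last 3 bits) = 110. This is the CRC / FCS.

110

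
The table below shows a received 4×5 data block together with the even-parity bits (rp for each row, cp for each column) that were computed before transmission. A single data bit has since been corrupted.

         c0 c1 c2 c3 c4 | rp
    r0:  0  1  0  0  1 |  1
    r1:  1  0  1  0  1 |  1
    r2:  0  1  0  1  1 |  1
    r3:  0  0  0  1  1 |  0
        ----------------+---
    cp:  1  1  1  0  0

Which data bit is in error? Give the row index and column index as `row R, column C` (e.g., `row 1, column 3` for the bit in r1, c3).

row 0, column 1

Recompute each row's even parity and compare to rp:
  r0: data parity 0, sent rp 1 → mismatch
  r1: data parity 1, sent rp 1 → ok
  r2: data parity 1, sent rp 1 → ok
  r3: data parity 0, sent rp 0 → ok
Recompute each column's even parity and compare to cp:
  c0: data parity 1, sent cp 1 → ok
  c1: data parity 0, sent cp 1 → mismatch
  c2: data parity 1, sent cp 1 → ok
  c3: data parity 0, sent cp 0 → ok
  c4: data parity 0, sent cp 0 → ok
Exactly one row (r0) and one column (c1) fail → the flipped bit is at their intersection.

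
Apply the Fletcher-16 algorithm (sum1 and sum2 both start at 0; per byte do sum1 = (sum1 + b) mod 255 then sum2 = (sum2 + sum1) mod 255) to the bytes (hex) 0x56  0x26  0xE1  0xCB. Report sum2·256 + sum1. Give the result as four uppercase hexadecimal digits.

Running sums (mod 255):
  after byte 0 (0x56): sum1=86, sum2=86
  after byte 1 (0x26): sum1=124, sum2=210
  after byte 2 (0xE1): sum1=94, sum2=49
  after byte 3 (0xCB): sum1=42, sum2=91
Checksum = sum2·256 + sum1 = 91·256 + 42 = 23338 = 0x5B2A.

5B2A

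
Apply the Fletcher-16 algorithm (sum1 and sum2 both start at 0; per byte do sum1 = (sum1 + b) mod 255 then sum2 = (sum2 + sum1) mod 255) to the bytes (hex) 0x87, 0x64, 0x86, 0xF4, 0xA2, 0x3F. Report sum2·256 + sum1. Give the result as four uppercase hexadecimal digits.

A049

Running sums (mod 255):
  after byte 0 (0x87): sum1=135, sum2=135
  after byte 1 (0x64): sum1=235, sum2=115
  after byte 2 (0x86): sum1=114, sum2=229
  after byte 3 (0xF4): sum1=103, sum2=77
  after byte 4 (0xA2): sum1=10, sum2=87
  after byte 5 (0x3F): sum1=73, sum2=160
Checksum = sum2·256 + sum1 = 160·256 + 73 = 41033 = 0xA049.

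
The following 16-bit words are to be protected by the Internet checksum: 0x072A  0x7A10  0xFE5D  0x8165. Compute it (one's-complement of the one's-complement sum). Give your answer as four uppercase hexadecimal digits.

One's-complement addition (fold any carry out of bit 15 back into bit 0):
  0x072A + 0x7A10 = 0x0813A
  0x813A + 0xFE5D = 0x17F97 → wrap carry → 0x7F98
  0x7F98 + 0x8165 = 0x100FD → wrap carry → 0x00FE
One's-complement sum = 0x00FE.
Checksum = ~0x00FE & 0xFFFF = 0xFF01.

FF01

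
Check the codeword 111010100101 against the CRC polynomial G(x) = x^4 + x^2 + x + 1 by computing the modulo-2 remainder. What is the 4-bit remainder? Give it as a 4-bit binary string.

0001

Modulo-2 division of 111010100101 by 10111:
  pos 0: 11101 XOR 10111 = 01010
  pos 1: 10100 XOR 10111 = 00011
  pos 4: 11100 XOR 10111 = 01011
  pos 5: 10111 XOR 10111 = 00000
Remainder = 0001 (nonzero — an error is detected).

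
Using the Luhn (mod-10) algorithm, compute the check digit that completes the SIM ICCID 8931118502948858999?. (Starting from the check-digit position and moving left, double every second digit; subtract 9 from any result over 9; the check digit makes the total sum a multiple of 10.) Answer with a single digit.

6

Partial digits right→left: 9 9 9 8 5 8 8 4 9 2 0 5 8 1 1 1 3 9 8
Double every second digit counting from the check-digit position (so the 1st, 3rd, 5th, ... of the partial from the right).
  doubled (with −9 where >9): 9 9 1 7 9 0 7 2 6 7 → sum 57
  kept as-is: 9 8 8 4 2 5 1 1 9 → sum 47
Total = 57 + 47 = 104.
Check digit = (10 − (104 mod 10)) mod 10 = 6.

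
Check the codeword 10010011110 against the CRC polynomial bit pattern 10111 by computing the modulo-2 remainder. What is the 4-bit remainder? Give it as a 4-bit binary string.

0000

Modulo-2 division of 10010011110 by 10111:
  pos 0: 10010 XOR 10111 = 00101
  pos 2: 10101 XOR 10111 = 00010
  pos 5: 10111 XOR 10111 = 00000
Remainder = 0000 (zero — the frame passes the CRC check).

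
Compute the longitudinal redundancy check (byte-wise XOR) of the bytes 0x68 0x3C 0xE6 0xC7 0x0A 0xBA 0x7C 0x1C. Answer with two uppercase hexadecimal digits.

XOR the bytes together:
  start with 0x68
  0x68 ⊕ 0x3C = 0x54
  0x54 ⊕ 0xE6 = 0xB2
  0xB2 ⊕ 0xC7 = 0x75
  0x75 ⊕ 0x0A = 0x7F
  0x7F ⊕ 0xBA = 0xC5
  0xC5 ⊕ 0x7C = 0xB9
  0xB9 ⊕ 0x1C = 0xA5

A5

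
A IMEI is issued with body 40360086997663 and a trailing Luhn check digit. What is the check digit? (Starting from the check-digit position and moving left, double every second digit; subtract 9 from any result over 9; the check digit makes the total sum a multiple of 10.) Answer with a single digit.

9

Partial digits right→left: 3 6 6 7 9 9 6 8 0 0 6 3 0 4
Double every second digit counting from the check-digit position (so the 1st, 3rd, 5th, ... of the partial from the right).
  doubled (with −9 where >9): 6 3 9 3 0 3 0 → sum 24
  kept as-is: 6 7 9 8 0 3 4 → sum 37
Total = 24 + 37 = 61.
Check digit = (10 − (61 mod 10)) mod 10 = 9.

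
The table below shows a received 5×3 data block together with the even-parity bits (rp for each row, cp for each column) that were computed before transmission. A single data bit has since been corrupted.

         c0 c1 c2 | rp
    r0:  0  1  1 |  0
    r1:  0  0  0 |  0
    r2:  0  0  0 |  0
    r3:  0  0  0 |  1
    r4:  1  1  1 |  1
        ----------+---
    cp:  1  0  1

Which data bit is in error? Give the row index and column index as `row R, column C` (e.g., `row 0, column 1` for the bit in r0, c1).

Recompute each row's even parity and compare to rp:
  r0: data parity 0, sent rp 0 → ok
  r1: data parity 0, sent rp 0 → ok
  r2: data parity 0, sent rp 0 → ok
  r3: data parity 0, sent rp 1 → mismatch
  r4: data parity 1, sent rp 1 → ok
Recompute each column's even parity and compare to cp:
  c0: data parity 1, sent cp 1 → ok
  c1: data parity 0, sent cp 0 → ok
  c2: data parity 0, sent cp 1 → mismatch
Exactly one row (r3) and one column (c2) fail → the flipped bit is at their intersection.

row 3, column 2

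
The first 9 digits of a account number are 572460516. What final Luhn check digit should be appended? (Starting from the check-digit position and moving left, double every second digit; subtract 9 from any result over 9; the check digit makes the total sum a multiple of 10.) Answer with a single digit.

6

Partial digits right→left: 6 1 5 0 6 4 2 7 5
Double every second digit counting from the check-digit position (so the 1st, 3rd, 5th, ... of the partial from the right).
  doubled (with −9 where >9): 3 1 3 4 1 → sum 12
  kept as-is: 1 0 4 7 → sum 12
Total = 12 + 12 = 24.
Check digit = (10 − (24 mod 10)) mod 10 = 6.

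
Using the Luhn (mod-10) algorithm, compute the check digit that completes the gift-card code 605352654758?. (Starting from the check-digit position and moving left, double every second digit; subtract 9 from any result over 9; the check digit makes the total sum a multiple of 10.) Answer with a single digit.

Partial digits right→left: 8 5 7 4 5 6 2 5 3 5 0 6
Double every second digit counting from the check-digit position (so the 1st, 3rd, 5th, ... of the partial from the right).
  doubled (with −9 where >9): 7 5 1 4 6 0 → sum 23
  kept as-is: 5 4 6 5 5 6 → sum 31
Total = 23 + 31 = 54.
Check digit = (10 − (54 mod 10)) mod 10 = 6.

6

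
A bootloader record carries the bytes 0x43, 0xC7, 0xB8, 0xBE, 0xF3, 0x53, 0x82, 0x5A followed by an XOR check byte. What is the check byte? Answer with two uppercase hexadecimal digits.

XOR the bytes together:
  start with 0x43
  0x43 ⊕ 0xC7 = 0x84
  0x84 ⊕ 0xB8 = 0x3C
  0x3C ⊕ 0xBE = 0x82
  0x82 ⊕ 0xF3 = 0x71
  0x71 ⊕ 0x53 = 0x22
  0x22 ⊕ 0x82 = 0xA0
  0xA0 ⊕ 0x5A = 0xFA

FA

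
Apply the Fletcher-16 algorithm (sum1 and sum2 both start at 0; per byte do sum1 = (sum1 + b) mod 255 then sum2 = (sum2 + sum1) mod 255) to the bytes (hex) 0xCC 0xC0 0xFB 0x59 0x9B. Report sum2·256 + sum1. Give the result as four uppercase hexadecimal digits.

457E

Running sums (mod 255):
  after byte 0 (0xCC): sum1=204, sum2=204
  after byte 1 (0xC0): sum1=141, sum2=90
  after byte 2 (0xFB): sum1=137, sum2=227
  after byte 3 (0x59): sum1=226, sum2=198
  after byte 4 (0x9B): sum1=126, sum2=69
Checksum = sum2·256 + sum1 = 69·256 + 126 = 17790 = 0x457E.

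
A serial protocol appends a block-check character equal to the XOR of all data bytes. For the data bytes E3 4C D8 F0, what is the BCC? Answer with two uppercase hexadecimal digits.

XOR the bytes together:
  start with 0xE3
  0xE3 ⊕ 0x4C = 0xAF
  0xAF ⊕ 0xD8 = 0x77
  0x77 ⊕ 0xF0 = 0x87

87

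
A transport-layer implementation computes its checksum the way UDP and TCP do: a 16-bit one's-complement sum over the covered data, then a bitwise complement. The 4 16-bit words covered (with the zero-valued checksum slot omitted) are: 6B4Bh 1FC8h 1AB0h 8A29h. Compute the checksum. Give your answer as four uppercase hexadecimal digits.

D012

One's-complement addition (fold any carry out of bit 15 back into bit 0):
  0x6B4B + 0x1FC8 = 0x08B13
  0x8B13 + 0x1AB0 = 0x0A5C3
  0xA5C3 + 0x8A29 = 0x12FEC → wrap carry → 0x2FED
One's-complement sum = 0x2FED.
Checksum = ~0x2FED & 0xFFFF = 0xD012.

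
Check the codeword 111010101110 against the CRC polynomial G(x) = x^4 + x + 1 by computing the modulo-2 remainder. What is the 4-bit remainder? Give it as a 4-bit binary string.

0000

Modulo-2 division of 111010101110 by 10011:
  pos 0: 11101 XOR 10011 = 01110
  pos 1: 11100 XOR 10011 = 01111
  pos 2: 11111 XOR 10011 = 01100
  pos 3: 11000 XOR 10011 = 01011
  pos 4: 10111 XOR 10011 = 00100
  pos 6: 10011 XOR 10011 = 00000
Remainder = 0000 (zero — the frame passes the CRC check).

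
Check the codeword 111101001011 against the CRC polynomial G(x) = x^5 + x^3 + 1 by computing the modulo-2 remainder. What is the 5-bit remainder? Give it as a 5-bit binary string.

Modulo-2 division of 111101001011 by 101001:
  pos 0: 111101 XOR 101001 = 010100
  pos 1: 101000 XOR 101001 = 000001
  pos 6: 101011 XOR 101001 = 000010
Remainder = 00010 (nonzero — an error is detected).

00010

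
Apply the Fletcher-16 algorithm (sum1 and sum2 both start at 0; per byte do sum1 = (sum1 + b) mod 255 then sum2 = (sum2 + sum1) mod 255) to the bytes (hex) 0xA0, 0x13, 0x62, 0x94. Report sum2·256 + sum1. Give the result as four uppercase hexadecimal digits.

Running sums (mod 255):
  after byte 0 (0xA0): sum1=160, sum2=160
  after byte 1 (0x13): sum1=179, sum2=84
  after byte 2 (0x62): sum1=22, sum2=106
  after byte 3 (0x94): sum1=170, sum2=21
Checksum = sum2·256 + sum1 = 21·256 + 170 = 5546 = 0x15AA.

15AA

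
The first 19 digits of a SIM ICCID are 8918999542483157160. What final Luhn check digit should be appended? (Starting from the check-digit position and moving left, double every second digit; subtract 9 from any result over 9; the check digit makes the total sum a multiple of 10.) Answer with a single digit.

3

Partial digits right→left: 0 6 1 7 5 1 3 8 4 2 4 5 9 9 9 8 1 9 8
Double every second digit counting from the check-digit position (so the 1st, 3rd, 5th, ... of the partial from the right).
  doubled (with −9 where >9): 0 2 1 6 8 8 9 9 2 7 → sum 52
  kept as-is: 6 7 1 8 2 5 9 8 9 → sum 55
Total = 52 + 55 = 107.
Check digit = (10 − (107 mod 10)) mod 10 = 3.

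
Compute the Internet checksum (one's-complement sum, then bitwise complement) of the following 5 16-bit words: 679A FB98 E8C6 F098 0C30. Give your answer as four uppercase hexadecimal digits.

One's-complement addition (fold any carry out of bit 15 back into bit 0):
  0x679A + 0xFB98 = 0x16332 → wrap carry → 0x6333
  0x6333 + 0xE8C6 = 0x14BF9 → wrap carry → 0x4BFA
  0x4BFA + 0xF098 = 0x13C92 → wrap carry → 0x3C93
  0x3C93 + 0x0C30 = 0x048C3
One's-complement sum = 0x48C3.
Checksum = ~0x48C3 & 0xFFFF = 0xB73C.

B73C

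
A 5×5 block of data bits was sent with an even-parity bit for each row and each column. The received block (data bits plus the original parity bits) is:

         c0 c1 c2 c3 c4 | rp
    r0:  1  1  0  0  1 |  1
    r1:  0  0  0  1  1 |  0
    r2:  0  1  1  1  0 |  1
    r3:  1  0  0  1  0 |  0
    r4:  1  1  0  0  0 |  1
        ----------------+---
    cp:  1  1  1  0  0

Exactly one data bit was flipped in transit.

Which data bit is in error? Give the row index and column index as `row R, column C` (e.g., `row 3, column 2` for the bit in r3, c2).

row 4, column 3

Recompute each row's even parity and compare to rp:
  r0: data parity 1, sent rp 1 → ok
  r1: data parity 0, sent rp 0 → ok
  r2: data parity 1, sent rp 1 → ok
  r3: data parity 0, sent rp 0 → ok
  r4: data parity 0, sent rp 1 → mismatch
Recompute each column's even parity and compare to cp:
  c0: data parity 1, sent cp 1 → ok
  c1: data parity 1, sent cp 1 → ok
  c2: data parity 1, sent cp 1 → ok
  c3: data parity 1, sent cp 0 → mismatch
  c4: data parity 0, sent cp 0 → ok
Exactly one row (r4) and one column (c3) fail → the flipped bit is at their intersection.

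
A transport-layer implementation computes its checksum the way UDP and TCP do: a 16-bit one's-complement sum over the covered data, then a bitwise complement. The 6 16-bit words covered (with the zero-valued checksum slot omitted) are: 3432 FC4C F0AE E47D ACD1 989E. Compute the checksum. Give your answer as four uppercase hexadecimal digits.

B4E3

One's-complement addition (fold any carry out of bit 15 back into bit 0):
  0x3432 + 0xFC4C = 0x1307E → wrap carry → 0x307F
  0x307F + 0xF0AE = 0x1212D → wrap carry → 0x212E
  0x212E + 0xE47D = 0x105AB → wrap carry → 0x05AC
  0x05AC + 0xACD1 = 0x0B27D
  0xB27D + 0x989E = 0x14B1B → wrap carry → 0x4B1C
One's-complement sum = 0x4B1C.
Checksum = ~0x4B1C & 0xFFFF = 0xB4E3.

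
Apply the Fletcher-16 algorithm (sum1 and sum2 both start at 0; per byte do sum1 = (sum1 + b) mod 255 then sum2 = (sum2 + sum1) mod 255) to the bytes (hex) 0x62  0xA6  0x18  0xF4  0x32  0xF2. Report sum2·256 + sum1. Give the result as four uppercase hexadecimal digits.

263B

Running sums (mod 255):
  after byte 0 (0x62): sum1=98, sum2=98
  after byte 1 (0xA6): sum1=9, sum2=107
  after byte 2 (0x18): sum1=33, sum2=140
  after byte 3 (0xF4): sum1=22, sum2=162
  after byte 4 (0x32): sum1=72, sum2=234
  after byte 5 (0xF2): sum1=59, sum2=38
Checksum = sum2·256 + sum1 = 38·256 + 59 = 9787 = 0x263B.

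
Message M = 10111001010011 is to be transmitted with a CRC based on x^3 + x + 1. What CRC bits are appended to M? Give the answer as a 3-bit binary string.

111

Append 3 zeros: 10111001010011000. Divide by 1011 (XOR where the leading bit is 1):
  pos 0: 1011 XOR 1011 = 0000
  pos 4: 1001 XOR 1011 = 0010
  pos 6: 1001 XOR 1011 = 0010
  pos 8: 1000 XOR 1011 = 0011
  pos 10: 1111 XOR 1011 = 0100
  pos 11: 1000 XOR 1011 = 0011
  pos 13: 1100 XOR 1011 = 0111
Remainder (last 3 bits) = 111. This is the CRC / FCS.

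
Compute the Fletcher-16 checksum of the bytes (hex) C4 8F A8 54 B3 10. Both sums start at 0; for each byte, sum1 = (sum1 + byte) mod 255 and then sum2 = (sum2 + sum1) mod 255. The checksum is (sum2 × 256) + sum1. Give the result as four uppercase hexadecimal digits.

8115

Running sums (mod 255):
  after byte 0 (C4): sum1=196, sum2=196
  after byte 1 (8F): sum1=84, sum2=25
  after byte 2 (A8): sum1=252, sum2=22
  after byte 3 (54): sum1=81, sum2=103
  after byte 4 (B3): sum1=5, sum2=108
  after byte 5 (10): sum1=21, sum2=129
Checksum = sum2·256 + sum1 = 129·256 + 21 = 33045 = 0x8115.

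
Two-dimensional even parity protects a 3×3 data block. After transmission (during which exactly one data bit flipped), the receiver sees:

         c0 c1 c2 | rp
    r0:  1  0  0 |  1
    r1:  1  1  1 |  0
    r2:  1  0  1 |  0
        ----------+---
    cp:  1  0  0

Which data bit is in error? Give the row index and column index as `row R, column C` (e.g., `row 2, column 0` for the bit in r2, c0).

Recompute each row's even parity and compare to rp:
  r0: data parity 1, sent rp 1 → ok
  r1: data parity 1, sent rp 0 → mismatch
  r2: data parity 0, sent rp 0 → ok
Recompute each column's even parity and compare to cp:
  c0: data parity 1, sent cp 1 → ok
  c1: data parity 1, sent cp 0 → mismatch
  c2: data parity 0, sent cp 0 → ok
Exactly one row (r1) and one column (c1) fail → the flipped bit is at their intersection.

row 1, column 1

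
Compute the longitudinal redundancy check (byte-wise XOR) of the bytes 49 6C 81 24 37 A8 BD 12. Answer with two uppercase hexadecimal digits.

XOR the bytes together:
  start with 0x49
  0x49 ⊕ 0x6C = 0x25
  0x25 ⊕ 0x81 = 0xA4
  0xA4 ⊕ 0x24 = 0x80
  0x80 ⊕ 0x37 = 0xB7
  0xB7 ⊕ 0xA8 = 0x1F
  0x1F ⊕ 0xBD = 0xA2
  0xA2 ⊕ 0x12 = 0xB0

B0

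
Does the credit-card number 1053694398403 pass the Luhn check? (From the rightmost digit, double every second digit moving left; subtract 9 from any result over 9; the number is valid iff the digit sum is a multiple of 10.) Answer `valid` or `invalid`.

From the right, keep odd positions and double even positions (subtract 9 from any doubled value over 9):
  doubled (positions 2,4,...): 0 7 6 9 6 0 → sum 28
  kept (positions 1,3,...): 3 4 9 4 6 5 1 → sum 32
Total = 60.
60 mod 10 = 0, so the number is valid.

valid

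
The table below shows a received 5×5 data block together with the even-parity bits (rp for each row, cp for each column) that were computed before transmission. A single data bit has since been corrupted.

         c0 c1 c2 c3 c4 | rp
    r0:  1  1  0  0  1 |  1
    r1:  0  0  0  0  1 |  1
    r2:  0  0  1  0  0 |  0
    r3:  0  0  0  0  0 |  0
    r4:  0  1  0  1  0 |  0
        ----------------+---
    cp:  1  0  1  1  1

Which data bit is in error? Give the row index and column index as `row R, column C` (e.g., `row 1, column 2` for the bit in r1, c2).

row 2, column 4

Recompute each row's even parity and compare to rp:
  r0: data parity 1, sent rp 1 → ok
  r1: data parity 1, sent rp 1 → ok
  r2: data parity 1, sent rp 0 → mismatch
  r3: data parity 0, sent rp 0 → ok
  r4: data parity 0, sent rp 0 → ok
Recompute each column's even parity and compare to cp:
  c0: data parity 1, sent cp 1 → ok
  c1: data parity 0, sent cp 0 → ok
  c2: data parity 1, sent cp 1 → ok
  c3: data parity 1, sent cp 1 → ok
  c4: data parity 0, sent cp 1 → mismatch
Exactly one row (r2) and one column (c4) fail → the flipped bit is at their intersection.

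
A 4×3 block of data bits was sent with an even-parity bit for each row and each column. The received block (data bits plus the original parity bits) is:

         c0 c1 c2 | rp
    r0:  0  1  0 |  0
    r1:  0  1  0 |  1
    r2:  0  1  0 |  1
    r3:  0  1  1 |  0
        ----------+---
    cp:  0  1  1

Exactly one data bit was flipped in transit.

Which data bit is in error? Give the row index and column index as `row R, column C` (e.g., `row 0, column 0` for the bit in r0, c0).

row 0, column 1

Recompute each row's even parity and compare to rp:
  r0: data parity 1, sent rp 0 → mismatch
  r1: data parity 1, sent rp 1 → ok
  r2: data parity 1, sent rp 1 → ok
  r3: data parity 0, sent rp 0 → ok
Recompute each column's even parity and compare to cp:
  c0: data parity 0, sent cp 0 → ok
  c1: data parity 0, sent cp 1 → mismatch
  c2: data parity 1, sent cp 1 → ok
Exactly one row (r0) and one column (c1) fail → the flipped bit is at their intersection.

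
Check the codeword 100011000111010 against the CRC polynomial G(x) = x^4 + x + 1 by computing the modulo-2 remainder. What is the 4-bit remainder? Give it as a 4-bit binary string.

1011

Modulo-2 division of 100011000111010 by 10011:
  pos 0: 10001 XOR 10011 = 00010
  pos 3: 10100 XOR 10011 = 00111
  pos 5: 11101 XOR 10011 = 01110
  pos 6: 11101 XOR 10011 = 01110
  pos 7: 11101 XOR 10011 = 01110
  pos 8: 11100 XOR 10011 = 01111
  pos 9: 11111 XOR 10011 = 01100
  pos 10: 11000 XOR 10011 = 01011
Remainder = 1011 (nonzero — an error is detected).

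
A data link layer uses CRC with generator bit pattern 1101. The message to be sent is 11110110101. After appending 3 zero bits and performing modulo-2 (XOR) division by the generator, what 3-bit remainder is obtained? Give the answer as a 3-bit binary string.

010

Append 3 zeros: 11110110101000. Divide by 1101 (XOR where the leading bit is 1):
  pos 0: 1111 XOR 1101 = 0010
  pos 2: 1001 XOR 1101 = 0100
  pos 3: 1001 XOR 1101 = 0100
  pos 4: 1000 XOR 1101 = 0101
  pos 5: 1011 XOR 1101 = 0110
  pos 6: 1100 XOR 1101 = 0001
  pos 9: 1100 XOR 1101 = 0001
Remainder (last 3 bits) = 010. This is the CRC / FCS.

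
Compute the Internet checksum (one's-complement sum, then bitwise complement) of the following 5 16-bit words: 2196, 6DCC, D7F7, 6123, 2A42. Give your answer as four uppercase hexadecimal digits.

0D40

One's-complement addition (fold any carry out of bit 15 back into bit 0):
  0x2196 + 0x6DCC = 0x08F62
  0x8F62 + 0xD7F7 = 0x16759 → wrap carry → 0x675A
  0x675A + 0x6123 = 0x0C87D
  0xC87D + 0x2A42 = 0x0F2BF
One's-complement sum = 0xF2BF.
Checksum = ~0xF2BF & 0xFFFF = 0x0D40.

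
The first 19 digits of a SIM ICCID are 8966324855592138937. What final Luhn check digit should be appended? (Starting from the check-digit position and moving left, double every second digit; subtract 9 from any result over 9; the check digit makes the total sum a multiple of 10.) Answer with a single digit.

9

Partial digits right→left: 7 3 9 8 3 1 2 9 5 5 5 8 4 2 3 6 6 9 8
Double every second digit counting from the check-digit position (so the 1st, 3rd, 5th, ... of the partial from the right).
  doubled (with −9 where >9): 5 9 6 4 1 1 8 6 3 7 → sum 50
  kept as-is: 3 8 1 9 5 8 2 6 9 → sum 51
Total = 50 + 51 = 101.
Check digit = (10 − (101 mod 10)) mod 10 = 9.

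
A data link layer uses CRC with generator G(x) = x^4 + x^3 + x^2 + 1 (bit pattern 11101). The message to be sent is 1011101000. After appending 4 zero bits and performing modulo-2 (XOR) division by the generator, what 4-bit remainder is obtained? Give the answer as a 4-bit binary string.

1110

Append 4 zeros: 10111010000000. Divide by 11101 (XOR where the leading bit is 1):
  pos 0: 10111 XOR 11101 = 01010
  pos 1: 10100 XOR 11101 = 01001
  pos 2: 10011 XOR 11101 = 01110
  pos 3: 11100 XOR 11101 = 00001
  pos 7: 10000 XOR 11101 = 01101
  pos 8: 11010 XOR 11101 = 00111
Remainder (last 4 bits) = 1110. This is the CRC / FCS.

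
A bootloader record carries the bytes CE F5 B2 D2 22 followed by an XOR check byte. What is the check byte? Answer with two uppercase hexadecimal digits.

XOR the bytes together:
  start with 0xCE
  0xCE ⊕ 0xF5 = 0x3B
  0x3B ⊕ 0xB2 = 0x89
  0x89 ⊕ 0xD2 = 0x5B
  0x5B ⊕ 0x22 = 0x79

79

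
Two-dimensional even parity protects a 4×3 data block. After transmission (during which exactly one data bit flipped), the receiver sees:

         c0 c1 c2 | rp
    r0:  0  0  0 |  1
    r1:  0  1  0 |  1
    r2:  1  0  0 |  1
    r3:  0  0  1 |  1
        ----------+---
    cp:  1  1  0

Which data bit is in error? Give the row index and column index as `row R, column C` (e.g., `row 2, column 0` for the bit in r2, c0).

row 0, column 2

Recompute each row's even parity and compare to rp:
  r0: data parity 0, sent rp 1 → mismatch
  r1: data parity 1, sent rp 1 → ok
  r2: data parity 1, sent rp 1 → ok
  r3: data parity 1, sent rp 1 → ok
Recompute each column's even parity and compare to cp:
  c0: data parity 1, sent cp 1 → ok
  c1: data parity 1, sent cp 1 → ok
  c2: data parity 1, sent cp 0 → mismatch
Exactly one row (r0) and one column (c2) fail → the flipped bit is at their intersection.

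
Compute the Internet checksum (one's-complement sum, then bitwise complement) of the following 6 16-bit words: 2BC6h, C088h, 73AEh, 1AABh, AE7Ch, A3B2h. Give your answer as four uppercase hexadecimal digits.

One's-complement addition (fold any carry out of bit 15 back into bit 0):
  0x2BC6 + 0xC088 = 0x0EC4E
  0xEC4E + 0x73AE = 0x15FFC → wrap carry → 0x5FFD
  0x5FFD + 0x1AAB = 0x07AA8
  0x7AA8 + 0xAE7C = 0x12924 → wrap carry → 0x2925
  0x2925 + 0xA3B2 = 0x0CCD7
One's-complement sum = 0xCCD7.
Checksum = ~0xCCD7 & 0xFFFF = 0x3328.

3328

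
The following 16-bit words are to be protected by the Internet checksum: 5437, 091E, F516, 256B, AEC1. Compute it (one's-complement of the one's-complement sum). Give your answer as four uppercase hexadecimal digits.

D966

One's-complement addition (fold any carry out of bit 15 back into bit 0):
  0x5437 + 0x091E = 0x05D55
  0x5D55 + 0xF516 = 0x1526B → wrap carry → 0x526C
  0x526C + 0x256B = 0x077D7
  0x77D7 + 0xAEC1 = 0x12698 → wrap carry → 0x2699
One's-complement sum = 0x2699.
Checksum = ~0x2699 & 0xFFFF = 0xD966.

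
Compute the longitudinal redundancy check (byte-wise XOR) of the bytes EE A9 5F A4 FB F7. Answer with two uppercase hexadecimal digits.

B0

XOR the bytes together:
  start with 0xEE
  0xEE ⊕ 0xA9 = 0x47
  0x47 ⊕ 0x5F = 0x18
  0x18 ⊕ 0xA4 = 0xBC
  0xBC ⊕ 0xFB = 0x47
  0x47 ⊕ 0xF7 = 0xB0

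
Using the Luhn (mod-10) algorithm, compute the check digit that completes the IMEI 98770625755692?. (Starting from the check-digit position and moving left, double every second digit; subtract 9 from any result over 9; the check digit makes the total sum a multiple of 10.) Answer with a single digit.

7

Partial digits right→left: 2 9 6 5 5 7 5 2 6 0 7 7 8 9
Double every second digit counting from the check-digit position (so the 1st, 3rd, 5th, ... of the partial from the right).
  doubled (with −9 where >9): 4 3 1 1 3 5 7 → sum 24
  kept as-is: 9 5 7 2 0 7 9 → sum 39
Total = 24 + 39 = 63.
Check digit = (10 − (63 mod 10)) mod 10 = 7.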